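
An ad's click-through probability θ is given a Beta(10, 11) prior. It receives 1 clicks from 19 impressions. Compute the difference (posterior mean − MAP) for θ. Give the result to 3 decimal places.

0.012

Posterior: Beta(10+1, 11+18) = Beta(11, 29).
Mode = (11−1)/(11+29−2) = 10/38 = 0.263.
Mean = 11/(11+29) = 11/40 = 0.275.
Difference = 0.275 − 0.263 = 0.012.
Mean > mode: the posterior has a right tail.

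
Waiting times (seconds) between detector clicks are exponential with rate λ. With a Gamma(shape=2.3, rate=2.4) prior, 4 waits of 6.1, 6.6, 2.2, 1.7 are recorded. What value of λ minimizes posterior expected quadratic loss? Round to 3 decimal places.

Σ times = 16.6. Posterior: Gamma(shape = 2.3+4 = 6.3, rate = 2.4+16.6 = 19.0).
Mode = (α−1)/β = 5.3/19.0 = 0.279.
Mean = α/β = 6.3/19.0 = 0.332.
Quadratic loss ⇒ the optimal estimator is the posterior mean.

0.332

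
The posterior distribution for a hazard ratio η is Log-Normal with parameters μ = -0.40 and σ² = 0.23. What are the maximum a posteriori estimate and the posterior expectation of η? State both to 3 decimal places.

Mode = exp(μ − σ²) = exp(-0.63) = 0.533.
Mean = exp(μ + σ²/2) = exp(-0.285) = 0.752.

η_MAP = 0.533, E[η|data] = 0.752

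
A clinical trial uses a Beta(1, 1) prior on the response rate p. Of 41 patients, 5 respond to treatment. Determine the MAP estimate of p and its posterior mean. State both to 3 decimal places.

MAP: 0.122. Posterior mean: 0.140.

Posterior: Beta(1+5, 1+36) = Beta(6, 37).
Mode = (6−1)/(6+37−2) = 5/41 = 0.122.
Mean = 6/(6+37) = 6/43 = 0.140.
The mean is pulled above the mode by the posterior's right skew.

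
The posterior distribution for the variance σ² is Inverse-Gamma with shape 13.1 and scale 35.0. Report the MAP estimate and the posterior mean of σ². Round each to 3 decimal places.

MAP: 2.482. Posterior mean: 2.893.

Mode = β/(α+1) = 35.0/14.1 = 2.482.
Mean = β/(α−1) = 35.0/12.1 = 2.893.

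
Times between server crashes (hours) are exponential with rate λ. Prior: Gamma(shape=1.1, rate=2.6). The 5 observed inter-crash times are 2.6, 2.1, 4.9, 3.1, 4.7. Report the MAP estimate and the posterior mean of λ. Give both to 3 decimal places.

MAP = 0.255; posterior mean = 0.305

Σ times = 17.4. Posterior: Gamma(shape = 1.1+5 = 6.1, rate = 2.6+17.4 = 20.0).
Mode = (α−1)/β = 5.1/20.0 = 0.255.
Mean = α/β = 6.1/20.0 = 0.305.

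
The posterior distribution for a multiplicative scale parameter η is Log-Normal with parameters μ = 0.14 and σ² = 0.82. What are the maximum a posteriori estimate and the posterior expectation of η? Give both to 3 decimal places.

Mode = exp(μ − σ²) = exp(-0.68) = 0.507.
Mean = exp(μ + σ²/2) = exp(0.550) = 1.733.

MAP: 0.507. Posterior mean: 1.733.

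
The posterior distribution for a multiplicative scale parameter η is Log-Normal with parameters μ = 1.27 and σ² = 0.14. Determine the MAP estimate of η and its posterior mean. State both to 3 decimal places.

Mode = exp(μ − σ²) = exp(1.13) = 3.096.
Mean = exp(μ + σ²/2) = exp(1.340) = 3.819.
Mean > mode: the posterior has a right tail.

MAP: 3.096. Posterior mean: 3.819.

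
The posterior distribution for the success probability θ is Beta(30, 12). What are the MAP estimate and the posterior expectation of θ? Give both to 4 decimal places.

MAP = 0.7250, posterior mean = 0.7143

Mode = (30−1)/(30+12−2) = 29/40 = 0.7250.
Mean = 30/(30+12) = 30/42 = 0.7143.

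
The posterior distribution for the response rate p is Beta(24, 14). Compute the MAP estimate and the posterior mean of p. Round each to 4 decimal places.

Mode = (24−1)/(24+14−2) = 23/36 = 0.6389.
Mean = 24/(24+14) = 24/38 = 0.6316.
The posterior is left-skewed, so the mode exceeds the mean.

MAP estimate = 0.6389, posterior mean = 0.6316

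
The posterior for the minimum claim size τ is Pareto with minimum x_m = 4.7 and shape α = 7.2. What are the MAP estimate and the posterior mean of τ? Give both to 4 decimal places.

The Pareto density is strictly decreasing on [x_m, ∞), so the mode is x_m = 4.7000.
Mean = α·x_m/(α−1) = 7.2·4.7/6.2 = 5.4581.

MAP: 4.7000. Posterior mean: 5.4581.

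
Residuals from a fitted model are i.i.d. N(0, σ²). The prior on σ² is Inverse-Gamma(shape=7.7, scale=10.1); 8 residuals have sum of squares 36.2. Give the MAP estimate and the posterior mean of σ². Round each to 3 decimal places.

Posterior: Inverse-Gamma(shape = 7.7+8/2 = 11.7, scale = 10.1+36.2/2 = 28.2).
Mode = β/(α+1) = 28.2/12.7 = 2.220.
Mean = β/(α−1) = 28.2/10.7 = 2.636.

MAP = 2.220, posterior mean = 2.636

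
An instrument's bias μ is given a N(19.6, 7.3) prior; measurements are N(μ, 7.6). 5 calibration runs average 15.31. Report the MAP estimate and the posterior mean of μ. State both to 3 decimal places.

Posterior for μ is Normal. Precision-weighted mean: (1/7.3·19.6 + 5/7.6·15.31) / (1/7.3 + 5/7.6) = 16.049.
A Normal posterior is symmetric, so mode = mean.

MAP = 16.049, posterior mean = 16.049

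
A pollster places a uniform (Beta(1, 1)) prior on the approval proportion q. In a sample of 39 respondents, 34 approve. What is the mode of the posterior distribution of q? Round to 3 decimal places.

0.872

Posterior: Beta(1+34, 1+5) = Beta(35, 6).
Mode = (35−1)/(35+6−2) = 34/39 = 0.872.
Mean = 35/(35+6) = 35/41 = 0.854.
This is the posterior mode — the MAP estimate.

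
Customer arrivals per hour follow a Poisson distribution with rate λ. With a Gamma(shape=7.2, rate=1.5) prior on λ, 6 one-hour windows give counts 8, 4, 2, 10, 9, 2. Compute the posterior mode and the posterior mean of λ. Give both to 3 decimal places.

MAP = 5.493; posterior mean = 5.627

Σ counts = 35. Posterior: Gamma(shape = 7.2+35 = 42.2, rate = 1.5+6 = 7.5).
Mode = (α−1)/β = 41.2/7.5 = 5.493.
Mean = α/β = 42.2/7.5 = 5.627.
Mean > mode: the posterior has a right tail.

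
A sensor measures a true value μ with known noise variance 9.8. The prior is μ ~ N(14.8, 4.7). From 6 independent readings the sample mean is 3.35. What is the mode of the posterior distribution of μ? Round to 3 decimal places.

6.303

Posterior for μ is Normal. Precision-weighted mean: (1/4.7·14.8 + 6/9.8·3.35) / (1/4.7 + 6/9.8) = 6.303.
A Normal posterior is symmetric, so mode = mean.
This is the posterior mode — the MAP estimate.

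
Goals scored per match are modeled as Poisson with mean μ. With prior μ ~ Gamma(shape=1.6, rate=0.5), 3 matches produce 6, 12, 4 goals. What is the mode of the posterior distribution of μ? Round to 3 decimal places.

Σ counts = 22. Posterior: Gamma(shape = 1.6+22 = 23.6, rate = 0.5+3 = 3.5).
Mode = (α−1)/β = 22.6/3.5 = 6.457.
Mean = α/β = 23.6/3.5 = 6.743.
This is the posterior mode — the MAP estimate.

6.457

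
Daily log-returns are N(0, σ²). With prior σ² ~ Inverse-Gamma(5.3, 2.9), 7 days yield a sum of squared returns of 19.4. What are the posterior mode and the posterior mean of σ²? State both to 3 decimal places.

Posterior: Inverse-Gamma(shape = 5.3+7/2 = 8.8, scale = 2.9+19.4/2 = 12.6).
Mode = β/(α+1) = 12.6/9.8 = 1.286.
Mean = β/(α−1) = 12.6/7.8 = 1.615.

posterior mode = 1.286, posterior mean = 1.615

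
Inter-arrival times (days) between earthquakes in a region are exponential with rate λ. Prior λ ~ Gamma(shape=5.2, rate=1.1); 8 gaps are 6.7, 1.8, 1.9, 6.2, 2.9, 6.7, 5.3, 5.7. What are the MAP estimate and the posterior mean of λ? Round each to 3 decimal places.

MAP = 0.319; posterior mean = 0.345

Σ times = 37.2. Posterior: Gamma(shape = 5.2+8 = 13.2, rate = 1.1+37.2 = 38.3).
Mode = (α−1)/β = 12.2/38.3 = 0.319.
Mean = α/β = 13.2/38.3 = 0.345.
Mean > mode: the posterior has a right tail.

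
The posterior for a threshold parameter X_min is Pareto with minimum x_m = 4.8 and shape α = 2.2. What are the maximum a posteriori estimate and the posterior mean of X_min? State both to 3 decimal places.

MAP: 4.800. Posterior mean: 8.800.

The Pareto density is strictly decreasing on [x_m, ∞), so the mode is x_m = 4.800.
Mean = α·x_m/(α−1) = 2.2·4.8/1.2 = 8.800.
Right-skewed posterior ⇒ mode < mean.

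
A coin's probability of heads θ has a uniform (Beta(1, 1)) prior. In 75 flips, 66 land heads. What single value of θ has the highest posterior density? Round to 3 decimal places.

0.880

Posterior: Beta(1+66, 1+9) = Beta(67, 10).
Mode = (67−1)/(67+10−2) = 66/75 = 0.880.
Mean = 67/(67+10) = 67/77 = 0.870.
This is the posterior mode — the MAP estimate.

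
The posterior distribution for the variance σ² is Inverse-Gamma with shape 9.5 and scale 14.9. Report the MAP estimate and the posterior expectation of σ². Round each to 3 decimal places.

MAP estimate = 1.419, posterior expectation = 1.753

Mode = β/(α+1) = 14.9/10.5 = 1.419.
Mean = β/(α−1) = 14.9/8.5 = 1.753.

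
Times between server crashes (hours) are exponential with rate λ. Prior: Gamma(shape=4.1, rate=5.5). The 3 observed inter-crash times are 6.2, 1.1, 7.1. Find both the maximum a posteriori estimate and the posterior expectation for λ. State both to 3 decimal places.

MAP = 0.307, posterior mean = 0.357

Σ times = 14.4. Posterior: Gamma(shape = 4.1+3 = 7.1, rate = 5.5+14.4 = 19.9).
Mode = (α−1)/β = 6.1/19.9 = 0.307.
Mean = α/β = 7.1/19.9 = 0.357.
Mean > mode: the posterior has a right tail.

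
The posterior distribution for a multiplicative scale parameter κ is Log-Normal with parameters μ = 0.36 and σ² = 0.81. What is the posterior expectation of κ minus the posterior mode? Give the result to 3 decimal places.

Mode = exp(μ − σ²) = exp(-0.45) = 0.638.
Mean = exp(μ + σ²/2) = exp(0.765) = 2.149.
Difference = 2.149 − 0.638 = 1.511.

1.511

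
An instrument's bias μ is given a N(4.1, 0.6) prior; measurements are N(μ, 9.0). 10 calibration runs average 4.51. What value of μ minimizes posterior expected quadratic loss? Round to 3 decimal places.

4.264

Posterior for μ is Normal. Precision-weighted mean: (1/0.6·4.1 + 10/9.0·4.51) / (1/0.6 + 10/9.0) = 4.264.
A Normal posterior is symmetric, so mode = mean.
Quadratic loss ⇒ the optimal estimator is the posterior mean.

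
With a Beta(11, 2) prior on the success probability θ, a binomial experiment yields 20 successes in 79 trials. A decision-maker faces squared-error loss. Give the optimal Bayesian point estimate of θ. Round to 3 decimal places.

Posterior: Beta(11+20, 2+59) = Beta(31, 61).
Mode = (31−1)/(31+61−2) = 30/90 = 0.333.
Mean = 31/(31+61) = 31/92 = 0.337.
Squared-error loss ⇒ the optimal estimator is the posterior mean.

0.337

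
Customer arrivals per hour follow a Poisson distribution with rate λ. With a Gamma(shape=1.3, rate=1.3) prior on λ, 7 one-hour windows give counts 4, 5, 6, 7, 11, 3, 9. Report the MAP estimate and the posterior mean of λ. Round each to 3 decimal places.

λ_MAP = 5.458, E[λ|data] = 5.578

Σ counts = 45. Posterior: Gamma(shape = 1.3+45 = 46.3, rate = 1.3+7 = 8.3).
Mode = (α−1)/β = 45.3/8.3 = 5.458.
Mean = α/β = 46.3/8.3 = 5.578.
Mean > mode: the posterior has a right tail.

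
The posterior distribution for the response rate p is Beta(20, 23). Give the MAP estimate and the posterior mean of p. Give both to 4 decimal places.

Mode = (20−1)/(20+23−2) = 19/41 = 0.4634.
Mean = 20/(20+23) = 20/43 = 0.4651.

MAP = 0.4634; posterior mean = 0.4651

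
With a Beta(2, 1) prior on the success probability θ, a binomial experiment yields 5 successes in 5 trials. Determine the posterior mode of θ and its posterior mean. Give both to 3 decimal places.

Posterior: Beta(2+5, 1+0) = Beta(7, 1).
Since β = 1 ≤ 1 and α > 1, the Beta density is monotone increasing on [0,1]; the mode is at 1.
Mean = 7/(7+1) = 0.875.

posterior mode = 1.000, posterior mean = 0.875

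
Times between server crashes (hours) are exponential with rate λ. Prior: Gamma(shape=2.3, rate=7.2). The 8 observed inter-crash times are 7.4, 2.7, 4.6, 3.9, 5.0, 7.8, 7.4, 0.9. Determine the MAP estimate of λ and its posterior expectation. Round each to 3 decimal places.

Σ times = 39.7. Posterior: Gamma(shape = 2.3+8 = 10.3, rate = 7.2+39.7 = 46.9).
Mode = (α−1)/β = 9.3/46.9 = 0.198.
Mean = α/β = 10.3/46.9 = 0.220.

MAP = 0.198, posterior mean = 0.220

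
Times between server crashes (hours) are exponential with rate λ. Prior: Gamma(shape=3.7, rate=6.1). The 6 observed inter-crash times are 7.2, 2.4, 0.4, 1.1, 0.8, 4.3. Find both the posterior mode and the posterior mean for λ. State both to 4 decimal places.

Σ times = 16.2. Posterior: Gamma(shape = 3.7+6 = 9.7, rate = 6.1+16.2 = 22.3).
Mode = (α−1)/β = 8.7/22.3 = 0.3901.
Mean = α/β = 9.7/22.3 = 0.4350.

posterior mode = 0.3901, posterior mean = 0.4350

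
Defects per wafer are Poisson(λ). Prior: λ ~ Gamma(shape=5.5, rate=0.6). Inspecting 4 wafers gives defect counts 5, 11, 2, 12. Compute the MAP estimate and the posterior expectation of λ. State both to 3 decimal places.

Σ counts = 30. Posterior: Gamma(shape = 5.5+30 = 35.5, rate = 0.6+4 = 4.6).
Mode = (α−1)/β = 34.5/4.6 = 7.500.
Mean = α/β = 35.5/4.6 = 7.717.
The mean is pulled above the mode by the posterior's right skew.

λ_MAP = 7.500, E[λ|data] = 7.717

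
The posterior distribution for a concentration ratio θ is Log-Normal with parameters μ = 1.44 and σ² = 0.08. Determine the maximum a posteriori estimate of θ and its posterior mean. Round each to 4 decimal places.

Mode = exp(μ − σ²) = exp(1.36) = 3.8962.
Mean = exp(μ + σ²/2) = exp(1.480) = 4.3929.
The mean is pulled above the mode by the posterior's right skew.

MAP = 3.8962; posterior mean = 4.3929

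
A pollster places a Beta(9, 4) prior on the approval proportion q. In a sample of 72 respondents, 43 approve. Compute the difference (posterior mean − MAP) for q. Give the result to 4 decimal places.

-0.0027

Posterior: Beta(9+43, 4+29) = Beta(52, 33).
Mode = (52−1)/(52+33−2) = 51/83 = 0.6145.
Mean = 52/(52+33) = 52/85 = 0.6118.
Difference = 0.6118 − 0.6145 = -0.0027.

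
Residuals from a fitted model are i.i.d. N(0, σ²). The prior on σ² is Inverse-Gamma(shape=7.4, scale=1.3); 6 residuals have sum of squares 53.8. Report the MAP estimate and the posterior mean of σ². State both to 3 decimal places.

MAP = 2.474; posterior mean = 3.000

Posterior: Inverse-Gamma(shape = 7.4+6/2 = 10.4, scale = 1.3+53.8/2 = 28.2).
Mode = β/(α+1) = 28.2/11.4 = 2.474.
Mean = β/(α−1) = 28.2/9.4 = 3.000.
Right-skewed posterior ⇒ mode < mean.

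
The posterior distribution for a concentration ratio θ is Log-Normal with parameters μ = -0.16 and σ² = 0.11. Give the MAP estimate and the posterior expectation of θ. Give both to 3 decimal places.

Mode = exp(μ − σ²) = exp(-0.27) = 0.763.
Mean = exp(μ + σ²/2) = exp(-0.105) = 0.900.

θ_MAP = 0.763, E[θ|data] = 0.900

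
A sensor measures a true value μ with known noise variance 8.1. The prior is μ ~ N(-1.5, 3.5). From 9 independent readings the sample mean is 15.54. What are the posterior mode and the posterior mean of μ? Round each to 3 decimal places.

Posterior for μ is Normal. Precision-weighted mean: (1/3.5·-1.5 + 9/8.1·15.54) / (1/3.5 + 9/8.1) = 12.055.
A Normal posterior is symmetric, so mode = mean.

MAP = 12.055; posterior mean = 12.055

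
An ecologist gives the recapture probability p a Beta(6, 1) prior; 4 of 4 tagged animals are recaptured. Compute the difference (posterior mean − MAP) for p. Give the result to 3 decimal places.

-0.091

Posterior: Beta(6+4, 1+0) = Beta(10, 1).
Since β = 1 ≤ 1 and α > 1, the Beta density is monotone increasing on [0,1]; the mode is at 1.
Mean = 10/(10+1) = 0.909.
Difference = 0.909 − 1.000 = -0.091.
Left-skewed posterior ⇒ mean < mode.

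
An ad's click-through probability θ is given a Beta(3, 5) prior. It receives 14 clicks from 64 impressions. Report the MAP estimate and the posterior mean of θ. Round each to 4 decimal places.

Posterior: Beta(3+14, 5+50) = Beta(17, 55).
Mode = (17−1)/(17+55−2) = 16/70 = 0.2286.
Mean = 17/(17+55) = 17/72 = 0.2361.

MAP: 0.2286. Posterior mean: 0.2361.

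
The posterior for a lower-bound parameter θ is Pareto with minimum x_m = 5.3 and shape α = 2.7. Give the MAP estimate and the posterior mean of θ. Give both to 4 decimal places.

MAP: 5.3000. Posterior mean: 8.4176.

The Pareto density is strictly decreasing on [x_m, ∞), so the mode is x_m = 5.3000.
Mean = α·x_m/(α−1) = 2.7·5.3/1.7 = 8.4176.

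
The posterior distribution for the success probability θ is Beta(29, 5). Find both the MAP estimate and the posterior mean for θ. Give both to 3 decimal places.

Mode = (29−1)/(29+5−2) = 28/32 = 0.875.
Mean = 29/(29+5) = 29/34 = 0.853.

MAP estimate = 0.875, posterior mean = 0.853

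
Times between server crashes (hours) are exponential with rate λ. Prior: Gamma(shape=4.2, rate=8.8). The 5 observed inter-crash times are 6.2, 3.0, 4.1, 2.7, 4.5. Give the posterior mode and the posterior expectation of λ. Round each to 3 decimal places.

Σ times = 20.5. Posterior: Gamma(shape = 4.2+5 = 9.2, rate = 8.8+20.5 = 29.3).
Mode = (α−1)/β = 8.2/29.3 = 0.280.
Mean = α/β = 9.2/29.3 = 0.314.
The posterior is right-skewed, so the mean exceeds the mode.

MAP = 0.280; posterior mean = 0.314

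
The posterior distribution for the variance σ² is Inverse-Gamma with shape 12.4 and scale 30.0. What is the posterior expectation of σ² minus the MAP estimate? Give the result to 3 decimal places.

0.393

Mode = β/(α+1) = 30.0/13.4 = 2.239.
Mean = β/(α−1) = 30.0/11.4 = 2.632.
Difference = 2.632 − 2.239 = 0.393.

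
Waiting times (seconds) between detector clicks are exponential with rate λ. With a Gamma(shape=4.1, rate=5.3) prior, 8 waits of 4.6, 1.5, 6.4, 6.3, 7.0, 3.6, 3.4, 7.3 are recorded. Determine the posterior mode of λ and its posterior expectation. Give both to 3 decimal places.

posterior mode = 0.244, posterior expectation = 0.267

Σ times = 40.1. Posterior: Gamma(shape = 4.1+8 = 12.1, rate = 5.3+40.1 = 45.4).
Mode = (α−1)/β = 11.1/45.4 = 0.244.
Mean = α/β = 12.1/45.4 = 0.267.
Mean > mode: the posterior has a right tail.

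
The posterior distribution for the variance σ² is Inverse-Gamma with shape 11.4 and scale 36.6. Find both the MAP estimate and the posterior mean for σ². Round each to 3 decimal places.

Mode = β/(α+1) = 36.6/12.4 = 2.952.
Mean = β/(α−1) = 36.6/10.4 = 3.519.
Mean > mode: the posterior has a right tail.

MAP estimate = 2.952, posterior mean = 3.519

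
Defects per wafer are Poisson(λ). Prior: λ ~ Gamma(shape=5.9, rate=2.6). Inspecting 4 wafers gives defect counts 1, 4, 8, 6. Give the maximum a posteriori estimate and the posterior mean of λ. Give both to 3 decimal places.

Σ counts = 19. Posterior: Gamma(shape = 5.9+19 = 24.9, rate = 2.6+4 = 6.6).
Mode = (α−1)/β = 23.9/6.6 = 3.621.
Mean = α/β = 24.9/6.6 = 3.773.
Mean > mode: the posterior has a right tail.

maximum a posteriori estimate = 3.621, posterior mean = 3.773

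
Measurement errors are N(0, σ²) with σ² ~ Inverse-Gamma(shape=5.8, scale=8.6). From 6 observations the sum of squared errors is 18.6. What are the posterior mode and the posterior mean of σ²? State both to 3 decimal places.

Posterior: Inverse-Gamma(shape = 5.8+6/2 = 8.8, scale = 8.6+18.6/2 = 17.9).
Mode = β/(α+1) = 17.9/9.8 = 1.827.
Mean = β/(α−1) = 17.9/7.8 = 2.295.
The posterior is right-skewed, so the mean exceeds the mode.

posterior mode = 1.827, posterior mean = 2.295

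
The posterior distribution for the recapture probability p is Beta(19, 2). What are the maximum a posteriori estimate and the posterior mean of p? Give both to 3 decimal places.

Mode = (19−1)/(19+2−2) = 18/19 = 0.947.
Mean = 19/(19+2) = 19/21 = 0.905.
The posterior is left-skewed, so the mode exceeds the mean.

MAP = 0.947; posterior mean = 0.905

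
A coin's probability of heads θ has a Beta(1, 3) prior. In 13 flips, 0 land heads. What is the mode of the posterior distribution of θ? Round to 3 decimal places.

0.000

Posterior: Beta(1+0, 3+13) = Beta(1, 16).
Since α = 1 ≤ 1 and β > 1, the Beta density is monotone decreasing on [0,1]; the mode is at 0.
Mean = 1/(1+16) = 0.059.
This is the posterior mode — the MAP estimate.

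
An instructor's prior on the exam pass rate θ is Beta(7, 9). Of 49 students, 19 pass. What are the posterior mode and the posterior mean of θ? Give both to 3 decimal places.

θ_MAP = 0.397, E[θ|data] = 0.400

Posterior: Beta(7+19, 9+30) = Beta(26, 39).
Mode = (26−1)/(26+39−2) = 25/63 = 0.397.
Mean = 26/(26+39) = 26/65 = 0.400.
Mean > mode: the posterior has a right tail.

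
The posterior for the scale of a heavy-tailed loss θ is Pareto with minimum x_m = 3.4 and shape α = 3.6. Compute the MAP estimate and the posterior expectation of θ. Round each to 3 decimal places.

θ_MAP = 3.400, E[θ|data] = 4.708

The Pareto density is strictly decreasing on [x_m, ∞), so the mode is x_m = 3.400.
Mean = α·x_m/(α−1) = 3.6·3.4/2.6 = 4.708.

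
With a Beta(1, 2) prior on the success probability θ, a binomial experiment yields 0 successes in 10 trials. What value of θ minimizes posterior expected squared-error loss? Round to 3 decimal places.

Posterior: Beta(1+0, 2+10) = Beta(1, 12).
Since α = 1 ≤ 1 and β > 1, the Beta density is monotone decreasing on [0,1]; the mode is at 0.
Mean = 1/(1+12) = 0.077.
Squared-error loss ⇒ the optimal estimator is the posterior mean.

0.077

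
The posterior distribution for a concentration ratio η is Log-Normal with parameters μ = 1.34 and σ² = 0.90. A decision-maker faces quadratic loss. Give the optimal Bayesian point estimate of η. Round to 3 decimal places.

5.989

Mode = exp(μ − σ²) = exp(0.44) = 1.553.
Mean = exp(μ + σ²/2) = exp(1.790) = 5.989.
Quadratic loss ⇒ the optimal estimator is the posterior mean.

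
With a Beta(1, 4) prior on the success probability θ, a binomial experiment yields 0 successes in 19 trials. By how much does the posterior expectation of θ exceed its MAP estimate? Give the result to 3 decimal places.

0.042

Posterior: Beta(1+0, 4+19) = Beta(1, 23).
Since α = 1 ≤ 1 and β > 1, the Beta density is monotone decreasing on [0,1]; the mode is at 0.
Mean = 1/(1+23) = 0.042.
Difference = 0.042 − 0.000 = 0.042.
Right-skewed posterior ⇒ mode < mean.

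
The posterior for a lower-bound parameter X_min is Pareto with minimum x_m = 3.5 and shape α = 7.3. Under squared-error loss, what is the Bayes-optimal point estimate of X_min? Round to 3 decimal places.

The Pareto density is strictly decreasing on [x_m, ∞), so the mode is x_m = 3.500.
Mean = α·x_m/(α−1) = 7.3·3.5/6.3 = 4.056.
Squared-error loss ⇒ the optimal estimator is the posterior mean.

4.056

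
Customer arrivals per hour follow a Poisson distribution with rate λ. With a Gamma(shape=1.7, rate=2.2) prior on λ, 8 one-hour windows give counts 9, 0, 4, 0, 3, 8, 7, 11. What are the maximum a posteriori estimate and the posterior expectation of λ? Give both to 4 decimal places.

Σ counts = 42. Posterior: Gamma(shape = 1.7+42 = 43.7, rate = 2.2+8 = 10.2).
Mode = (α−1)/β = 42.7/10.2 = 4.1863.
Mean = α/β = 43.7/10.2 = 4.2843.
The posterior is right-skewed, so the mean exceeds the mode.

MAP = 4.1863, posterior mean = 4.2843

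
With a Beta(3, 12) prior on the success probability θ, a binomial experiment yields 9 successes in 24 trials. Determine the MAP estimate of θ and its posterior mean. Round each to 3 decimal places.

Posterior: Beta(3+9, 12+15) = Beta(12, 27).
Mode = (12−1)/(12+27−2) = 11/37 = 0.297.
Mean = 12/(12+27) = 12/39 = 0.308.
The mean is pulled above the mode by the posterior's right skew.

MAP: 0.297. Posterior mean: 0.308.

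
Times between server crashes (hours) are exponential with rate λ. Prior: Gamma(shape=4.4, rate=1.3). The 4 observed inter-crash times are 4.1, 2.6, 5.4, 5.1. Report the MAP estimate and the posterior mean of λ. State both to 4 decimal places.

MAP = 0.4000, posterior mean = 0.4541

Σ times = 17.2. Posterior: Gamma(shape = 4.4+4 = 8.4, rate = 1.3+17.2 = 18.5).
Mode = (α−1)/β = 7.4/18.5 = 0.4000.
Mean = α/β = 8.4/18.5 = 0.4541.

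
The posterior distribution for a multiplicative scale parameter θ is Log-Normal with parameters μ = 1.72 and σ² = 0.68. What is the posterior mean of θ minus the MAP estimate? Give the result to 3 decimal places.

5.017

Mode = exp(μ − σ²) = exp(1.04) = 2.829.
Mean = exp(μ + σ²/2) = exp(2.060) = 7.846.
Difference = 7.846 − 2.829 = 5.017.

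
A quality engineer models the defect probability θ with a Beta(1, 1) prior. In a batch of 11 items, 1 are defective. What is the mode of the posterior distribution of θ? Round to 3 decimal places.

Posterior: Beta(1+1, 1+10) = Beta(2, 11).
Mode = (2−1)/(2+11−2) = 1/11 = 0.091.
Mean = 2/(2+11) = 2/13 = 0.154.
This is the posterior mode — the MAP estimate.

0.091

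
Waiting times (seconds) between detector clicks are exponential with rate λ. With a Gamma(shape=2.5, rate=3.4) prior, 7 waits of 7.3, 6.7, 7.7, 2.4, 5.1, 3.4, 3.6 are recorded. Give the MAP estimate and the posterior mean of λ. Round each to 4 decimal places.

Σ times = 36.2. Posterior: Gamma(shape = 2.5+7 = 9.5, rate = 3.4+36.2 = 39.6).
Mode = (α−1)/β = 8.5/39.6 = 0.2146.
Mean = α/β = 9.5/39.6 = 0.2399.

MAP = 0.2146, posterior mean = 0.2399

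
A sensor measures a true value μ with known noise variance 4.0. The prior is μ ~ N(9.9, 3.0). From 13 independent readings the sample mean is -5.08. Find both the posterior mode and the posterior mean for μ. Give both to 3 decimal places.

Posterior for μ is Normal. Precision-weighted mean: (1/3.0·9.9 + 13/4.0·-5.08) / (1/3.0 + 13/4.0) = -3.687.
A Normal posterior is symmetric, so mode = mean.

posterior mode = -3.687, posterior mean = -3.687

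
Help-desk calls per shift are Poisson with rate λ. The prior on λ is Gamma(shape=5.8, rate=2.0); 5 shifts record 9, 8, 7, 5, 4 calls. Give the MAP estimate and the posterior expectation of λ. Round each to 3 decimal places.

Σ counts = 33. Posterior: Gamma(shape = 5.8+33 = 38.8, rate = 2.0+5 = 7.0).
Mode = (α−1)/β = 37.8/7.0 = 5.400.
Mean = α/β = 38.8/7.0 = 5.543.

MAP estimate = 5.400, posterior expectation = 5.543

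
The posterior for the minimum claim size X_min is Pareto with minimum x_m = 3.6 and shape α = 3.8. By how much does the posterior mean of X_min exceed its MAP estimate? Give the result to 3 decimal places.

The Pareto density is strictly decreasing on [x_m, ∞), so the mode is x_m = 3.600.
Mean = α·x_m/(α−1) = 3.8·3.6/2.8 = 4.886.
Difference = 4.886 − 3.600 = 1.286.
Right-skewed posterior ⇒ mode < mean.

1.286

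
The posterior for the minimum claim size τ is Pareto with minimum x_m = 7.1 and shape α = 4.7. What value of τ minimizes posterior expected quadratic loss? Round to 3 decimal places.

9.019

The Pareto density is strictly decreasing on [x_m, ∞), so the mode is x_m = 7.100.
Mean = α·x_m/(α−1) = 4.7·7.1/3.7 = 9.019.
Quadratic loss ⇒ the optimal estimator is the posterior mean.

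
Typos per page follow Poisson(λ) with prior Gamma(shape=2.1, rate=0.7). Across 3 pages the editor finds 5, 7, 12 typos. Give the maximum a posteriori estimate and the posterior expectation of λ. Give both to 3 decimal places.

Σ counts = 24. Posterior: Gamma(shape = 2.1+24 = 26.1, rate = 0.7+3 = 3.7).
Mode = (α−1)/β = 25.1/3.7 = 6.784.
Mean = α/β = 26.1/3.7 = 7.054.

MAP = 6.784, posterior mean = 7.054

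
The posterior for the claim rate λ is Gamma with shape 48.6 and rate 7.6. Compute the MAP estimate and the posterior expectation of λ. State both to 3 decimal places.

Mode = (α−1)/β = 47.6/7.6 = 6.263.
Mean = α/β = 48.6/7.6 = 6.395.
Mean > mode: the posterior has a right tail.

MAP: 6.263. Posterior mean: 6.395.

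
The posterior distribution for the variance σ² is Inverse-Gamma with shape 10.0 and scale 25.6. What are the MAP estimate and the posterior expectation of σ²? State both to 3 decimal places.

MAP: 2.327. Posterior mean: 2.844.

Mode = β/(α+1) = 25.6/11.0 = 2.327.
Mean = β/(α−1) = 25.6/9.0 = 2.844.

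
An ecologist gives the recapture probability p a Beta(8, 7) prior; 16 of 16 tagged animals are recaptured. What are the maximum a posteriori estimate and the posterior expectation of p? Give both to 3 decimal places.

Posterior: Beta(8+16, 7+0) = Beta(24, 7).
Mode = (24−1)/(24+7−2) = 23/29 = 0.793.
Mean = 24/(24+7) = 24/31 = 0.774.
Left-skewed posterior ⇒ mean < mode.

MAP = 0.793, posterior mean = 0.774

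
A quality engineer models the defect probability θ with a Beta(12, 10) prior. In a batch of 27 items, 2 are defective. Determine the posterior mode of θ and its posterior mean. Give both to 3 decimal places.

posterior mode = 0.277, posterior mean = 0.286

Posterior: Beta(12+2, 10+25) = Beta(14, 35).
Mode = (14−1)/(14+35−2) = 13/47 = 0.277.
Mean = 14/(14+35) = 14/49 = 0.286.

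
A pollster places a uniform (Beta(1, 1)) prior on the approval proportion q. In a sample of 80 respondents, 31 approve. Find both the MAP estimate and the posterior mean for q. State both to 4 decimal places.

MAP estimate = 0.3875, posterior mean = 0.3902

Posterior: Beta(1+31, 1+49) = Beta(32, 50).
Mode = (32−1)/(32+50−2) = 31/80 = 0.3875.
With a flat prior the MAP equals the MLE, 31/80.
Mean = 32/(32+50) = 32/82 = 0.3902.
The posterior is right-skewed, so the mean exceeds the mode.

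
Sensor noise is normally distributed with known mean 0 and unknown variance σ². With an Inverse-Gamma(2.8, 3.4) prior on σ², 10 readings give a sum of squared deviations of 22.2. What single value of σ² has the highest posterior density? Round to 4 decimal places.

1.6477

Posterior: Inverse-Gamma(shape = 2.8+10/2 = 7.8, scale = 3.4+22.2/2 = 14.5).
Mode = β/(α+1) = 14.5/8.8 = 1.6477.
Mean = β/(α−1) = 14.5/6.8 = 2.1324.
This is the posterior mode — the MAP estimate.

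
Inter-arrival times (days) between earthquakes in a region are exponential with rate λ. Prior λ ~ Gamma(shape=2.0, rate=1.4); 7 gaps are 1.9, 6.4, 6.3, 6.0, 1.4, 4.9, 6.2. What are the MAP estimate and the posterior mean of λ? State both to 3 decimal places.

Σ times = 33.1. Posterior: Gamma(shape = 2.0+7 = 9.0, rate = 1.4+33.1 = 34.5).
Mode = (α−1)/β = 8.0/34.5 = 0.232.
Mean = α/β = 9.0/34.5 = 0.261.
Right-skewed posterior ⇒ mode < mean.

MAP estimate = 0.232, posterior mean = 0.261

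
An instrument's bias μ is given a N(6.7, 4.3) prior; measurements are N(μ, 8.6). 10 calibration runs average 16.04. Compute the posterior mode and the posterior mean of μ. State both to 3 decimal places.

Posterior for μ is Normal. Precision-weighted mean: (1/4.3·6.7 + 10/8.6·16.04) / (1/4.3 + 10/8.6) = 14.483.
A Normal posterior is symmetric, so mode = mean.

MAP: 14.483. Posterior mean: 14.483.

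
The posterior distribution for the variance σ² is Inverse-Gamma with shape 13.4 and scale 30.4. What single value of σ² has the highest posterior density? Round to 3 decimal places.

Mode = β/(α+1) = 30.4/14.4 = 2.111.
Mean = β/(α−1) = 30.4/12.4 = 2.452.
This is the posterior mode — the MAP estimate.

2.111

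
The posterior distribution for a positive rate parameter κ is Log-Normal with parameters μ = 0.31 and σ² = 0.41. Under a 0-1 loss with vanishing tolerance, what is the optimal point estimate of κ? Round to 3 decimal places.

0.905

Mode = exp(μ − σ²) = exp(-0.10) = 0.905.
Mean = exp(μ + σ²/2) = exp(0.515) = 1.674.
This is the posterior mode — the MAP estimate.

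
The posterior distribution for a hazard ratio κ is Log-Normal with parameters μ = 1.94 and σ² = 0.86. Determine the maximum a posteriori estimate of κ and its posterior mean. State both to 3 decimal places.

Mode = exp(μ − σ²) = exp(1.08) = 2.945.
Mean = exp(μ + σ²/2) = exp(2.370) = 10.697.

MAP = 2.945; posterior mean = 10.697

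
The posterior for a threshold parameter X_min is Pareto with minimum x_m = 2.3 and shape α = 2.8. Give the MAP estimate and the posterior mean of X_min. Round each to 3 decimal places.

The Pareto density is strictly decreasing on [x_m, ∞), so the mode is x_m = 2.300.
Mean = α·x_m/(α−1) = 2.8·2.3/1.8 = 3.578.

MAP estimate = 2.300, posterior mean = 3.578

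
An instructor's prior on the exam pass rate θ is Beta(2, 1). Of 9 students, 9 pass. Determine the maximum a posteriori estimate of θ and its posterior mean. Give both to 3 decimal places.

θ_MAP = 1.000, E[θ|data] = 0.917

Posterior: Beta(2+9, 1+0) = Beta(11, 1).
Since β = 1 ≤ 1 and α > 1, the Beta density is monotone increasing on [0,1]; the mode is at 1.
Mean = 11/(11+1) = 0.917.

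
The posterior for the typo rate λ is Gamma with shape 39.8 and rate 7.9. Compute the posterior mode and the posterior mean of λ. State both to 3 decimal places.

MAP = 4.911; posterior mean = 5.038

Mode = (α−1)/β = 38.8/7.9 = 4.911.
Mean = α/β = 39.8/7.9 = 5.038.
The mean is pulled above the mode by the posterior's right skew.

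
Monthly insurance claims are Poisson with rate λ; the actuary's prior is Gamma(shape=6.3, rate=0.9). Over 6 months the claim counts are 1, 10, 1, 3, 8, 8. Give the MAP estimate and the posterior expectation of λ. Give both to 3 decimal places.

Σ counts = 31. Posterior: Gamma(shape = 6.3+31 = 37.3, rate = 0.9+6 = 6.9).
Mode = (α−1)/β = 36.3/6.9 = 5.261.
Mean = α/β = 37.3/6.9 = 5.406.

MAP: 5.261. Posterior mean: 5.406.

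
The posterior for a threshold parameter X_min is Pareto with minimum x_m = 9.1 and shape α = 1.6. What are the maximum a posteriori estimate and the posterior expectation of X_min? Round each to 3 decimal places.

The Pareto density is strictly decreasing on [x_m, ∞), so the mode is x_m = 9.100.
Mean = α·x_m/(α−1) = 1.6·9.1/0.6 = 24.267.

maximum a posteriori estimate = 9.100, posterior expectation = 24.267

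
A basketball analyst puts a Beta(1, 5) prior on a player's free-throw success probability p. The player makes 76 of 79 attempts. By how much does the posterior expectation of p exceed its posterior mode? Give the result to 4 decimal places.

-0.0098

Posterior: Beta(1+76, 5+3) = Beta(77, 8).
Mode = (77−1)/(77+8−2) = 76/83 = 0.9157.
Mean = 77/(77+8) = 77/85 = 0.9059.
Difference = 0.9059 − 0.9157 = -0.0098.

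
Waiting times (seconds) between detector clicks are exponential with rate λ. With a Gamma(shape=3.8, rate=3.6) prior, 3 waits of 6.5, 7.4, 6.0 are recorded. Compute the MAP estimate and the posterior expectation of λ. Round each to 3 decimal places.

MAP: 0.247. Posterior mean: 0.289.

Σ times = 19.9. Posterior: Gamma(shape = 3.8+3 = 6.8, rate = 3.6+19.9 = 23.5).
Mode = (α−1)/β = 5.8/23.5 = 0.247.
Mean = α/β = 6.8/23.5 = 0.289.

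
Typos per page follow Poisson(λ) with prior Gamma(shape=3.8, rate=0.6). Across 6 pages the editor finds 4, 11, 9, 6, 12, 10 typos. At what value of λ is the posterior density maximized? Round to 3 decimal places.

Σ counts = 52. Posterior: Gamma(shape = 3.8+52 = 55.8, rate = 0.6+6 = 6.6).
Mode = (α−1)/β = 54.8/6.6 = 8.303.
Mean = α/β = 55.8/6.6 = 8.455.
This is the posterior mode — the MAP estimate.

8.303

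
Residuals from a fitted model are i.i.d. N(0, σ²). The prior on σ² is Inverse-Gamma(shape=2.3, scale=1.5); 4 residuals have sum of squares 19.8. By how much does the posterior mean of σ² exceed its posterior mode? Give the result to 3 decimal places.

1.304

Posterior: Inverse-Gamma(shape = 2.3+4/2 = 4.3, scale = 1.5+19.8/2 = 11.4).
Mode = β/(α+1) = 11.4/5.3 = 2.151.
Mean = β/(α−1) = 11.4/3.3 = 3.455.
Difference = 3.455 − 2.151 = 1.304.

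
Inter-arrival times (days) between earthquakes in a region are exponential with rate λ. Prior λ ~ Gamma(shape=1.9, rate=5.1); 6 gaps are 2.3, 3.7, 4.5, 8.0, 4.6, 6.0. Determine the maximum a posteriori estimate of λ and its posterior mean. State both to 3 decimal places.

λ_MAP = 0.202, E[λ|data] = 0.231

Σ times = 29.1. Posterior: Gamma(shape = 1.9+6 = 7.9, rate = 5.1+29.1 = 34.2).
Mode = (α−1)/β = 6.9/34.2 = 0.202.
Mean = α/β = 7.9/34.2 = 0.231.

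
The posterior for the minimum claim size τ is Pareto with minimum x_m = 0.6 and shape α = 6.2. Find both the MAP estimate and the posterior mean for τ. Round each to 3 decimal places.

The Pareto density is strictly decreasing on [x_m, ∞), so the mode is x_m = 0.600.
Mean = α·x_m/(α−1) = 6.2·0.6/5.2 = 0.715.
The posterior is right-skewed, so the mean exceeds the mode.

MAP estimate = 0.600, posterior mean = 0.715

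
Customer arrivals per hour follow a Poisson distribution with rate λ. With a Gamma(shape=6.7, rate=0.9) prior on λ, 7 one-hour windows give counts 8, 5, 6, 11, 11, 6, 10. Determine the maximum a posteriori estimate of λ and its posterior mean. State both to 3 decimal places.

Σ counts = 57. Posterior: Gamma(shape = 6.7+57 = 63.7, rate = 0.9+7 = 7.9).
Mode = (α−1)/β = 62.7/7.9 = 7.937.
Mean = α/β = 63.7/7.9 = 8.063.

MAP = 7.937; posterior mean = 8.063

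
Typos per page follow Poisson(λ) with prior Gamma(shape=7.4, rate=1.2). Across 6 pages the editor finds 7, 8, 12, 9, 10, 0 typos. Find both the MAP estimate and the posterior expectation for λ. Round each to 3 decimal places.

λ_MAP = 7.278, E[λ|data] = 7.417

Σ counts = 46. Posterior: Gamma(shape = 7.4+46 = 53.4, rate = 1.2+6 = 7.2).
Mode = (α−1)/β = 52.4/7.2 = 7.278.
Mean = α/β = 53.4/7.2 = 7.417.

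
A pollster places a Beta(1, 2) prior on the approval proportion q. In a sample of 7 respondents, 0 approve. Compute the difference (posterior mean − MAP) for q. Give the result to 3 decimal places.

0.100

Posterior: Beta(1+0, 2+7) = Beta(1, 9).
Since α = 1 ≤ 1 and β > 1, the Beta density is monotone decreasing on [0,1]; the mode is at 0.
Mean = 1/(1+9) = 0.100.
Difference = 0.100 − 0.000 = 0.100.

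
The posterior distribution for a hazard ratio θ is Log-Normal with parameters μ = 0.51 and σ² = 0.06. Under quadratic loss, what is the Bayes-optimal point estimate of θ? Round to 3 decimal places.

1.716

Mode = exp(μ − σ²) = exp(0.45) = 1.568.
Mean = exp(μ + σ²/2) = exp(0.540) = 1.716.
Quadratic loss ⇒ the optimal estimator is the posterior mean.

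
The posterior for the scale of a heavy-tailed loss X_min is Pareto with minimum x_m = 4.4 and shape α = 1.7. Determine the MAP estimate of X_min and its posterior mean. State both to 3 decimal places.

X_min_MAP = 4.400, E[X_min|data] = 10.686

The Pareto density is strictly decreasing on [x_m, ∞), so the mode is x_m = 4.400.
Mean = α·x_m/(α−1) = 1.7·4.4/0.7 = 10.686.
Right-skewed posterior ⇒ mode < mean.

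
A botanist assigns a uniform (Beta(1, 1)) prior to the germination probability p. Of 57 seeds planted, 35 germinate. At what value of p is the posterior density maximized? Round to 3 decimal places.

Posterior: Beta(1+35, 1+22) = Beta(36, 23).
Mode = (36−1)/(36+23−2) = 35/57 = 0.614.
Mean = 36/(36+23) = 36/59 = 0.610.
This is the posterior mode — the MAP estimate.

0.614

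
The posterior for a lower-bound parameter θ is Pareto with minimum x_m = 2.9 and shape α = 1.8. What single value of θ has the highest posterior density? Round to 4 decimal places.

2.9000

The Pareto density is strictly decreasing on [x_m, ∞), so the mode is x_m = 2.9000.
Mean = α·x_m/(α−1) = 1.8·2.9/0.8 = 6.5250.
This is the posterior mode — the MAP estimate.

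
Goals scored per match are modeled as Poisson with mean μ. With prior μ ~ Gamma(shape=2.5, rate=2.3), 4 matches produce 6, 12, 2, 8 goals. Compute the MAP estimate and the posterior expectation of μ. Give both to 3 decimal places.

μ_MAP = 4.683, E[μ|data] = 4.841

Σ counts = 28. Posterior: Gamma(shape = 2.5+28 = 30.5, rate = 2.3+4 = 6.3).
Mode = (α−1)/β = 29.5/6.3 = 4.683.
Mean = α/β = 30.5/6.3 = 4.841.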